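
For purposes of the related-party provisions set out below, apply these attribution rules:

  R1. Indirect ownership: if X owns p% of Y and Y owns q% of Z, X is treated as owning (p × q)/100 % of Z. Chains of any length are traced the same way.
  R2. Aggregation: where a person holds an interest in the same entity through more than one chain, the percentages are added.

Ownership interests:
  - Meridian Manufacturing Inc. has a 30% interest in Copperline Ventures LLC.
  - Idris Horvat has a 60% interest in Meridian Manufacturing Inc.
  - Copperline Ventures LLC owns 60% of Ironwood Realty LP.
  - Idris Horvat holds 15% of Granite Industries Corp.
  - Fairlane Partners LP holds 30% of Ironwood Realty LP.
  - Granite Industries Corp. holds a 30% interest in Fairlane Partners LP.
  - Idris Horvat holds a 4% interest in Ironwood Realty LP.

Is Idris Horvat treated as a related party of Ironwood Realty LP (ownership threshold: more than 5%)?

Chain via Granite Industries Corp. → Fairlane Partners LP (R1): 15% × 30% × 30% = 1.35% of Ironwood Realty LP.
Chain via Meridian Manufacturing Inc. → Copperline Ventures LLC (R1): 60% × 30% × 60% = 10.8% of Ironwood Realty LP.
Direct interest in Ironwood Realty LP: 4%.
Aggregating (R2): 1.35% + 10.8% + 4% = 16.15%.
16.15% exceeds the 5% threshold, so Idris is a related party to Ironwood Realty LP.

Yes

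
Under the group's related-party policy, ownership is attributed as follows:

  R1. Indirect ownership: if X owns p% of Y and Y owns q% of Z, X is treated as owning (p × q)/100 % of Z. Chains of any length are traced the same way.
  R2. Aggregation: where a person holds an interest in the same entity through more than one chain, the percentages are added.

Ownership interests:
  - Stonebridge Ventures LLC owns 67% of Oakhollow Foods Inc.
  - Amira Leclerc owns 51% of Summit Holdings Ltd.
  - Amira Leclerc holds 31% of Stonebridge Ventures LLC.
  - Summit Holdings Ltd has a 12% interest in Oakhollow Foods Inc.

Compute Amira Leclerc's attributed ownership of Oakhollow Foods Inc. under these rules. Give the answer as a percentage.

26.89%

Chain via Summit Holdings Ltd (R1): 51% × 12% = 6.12% of Oakhollow Foods Inc.
Chain via Stonebridge Ventures LLC (R1): 31% × 67% = 20.77% of Oakhollow Foods Inc.
Aggregating (R2): 6.12% + 20.77% = 26.89%.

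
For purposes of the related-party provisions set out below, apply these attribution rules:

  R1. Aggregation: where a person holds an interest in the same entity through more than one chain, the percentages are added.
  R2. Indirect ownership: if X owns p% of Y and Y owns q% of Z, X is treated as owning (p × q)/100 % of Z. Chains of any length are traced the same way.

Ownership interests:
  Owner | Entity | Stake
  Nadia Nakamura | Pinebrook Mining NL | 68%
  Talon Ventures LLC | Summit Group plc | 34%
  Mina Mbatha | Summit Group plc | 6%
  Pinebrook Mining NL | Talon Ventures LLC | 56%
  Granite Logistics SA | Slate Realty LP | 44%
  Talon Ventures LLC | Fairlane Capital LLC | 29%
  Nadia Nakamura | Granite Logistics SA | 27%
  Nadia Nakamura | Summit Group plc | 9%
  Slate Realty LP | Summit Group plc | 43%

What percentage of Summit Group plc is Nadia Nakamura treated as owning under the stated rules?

Chain via Granite Logistics SA → Slate Realty LP (R2): 27% × 44% × 43% = 5.1084% of Summit Group plc.
Chain via Pinebrook Mining NL → Talon Ventures LLC (R2): 68% × 56% × 34% = 12.9472% of Summit Group plc.
Direct interest in Summit Group plc: 9%.
Aggregating (R1): 5.1084% + 12.9472% + 9% = 27.0556%.

27.0556%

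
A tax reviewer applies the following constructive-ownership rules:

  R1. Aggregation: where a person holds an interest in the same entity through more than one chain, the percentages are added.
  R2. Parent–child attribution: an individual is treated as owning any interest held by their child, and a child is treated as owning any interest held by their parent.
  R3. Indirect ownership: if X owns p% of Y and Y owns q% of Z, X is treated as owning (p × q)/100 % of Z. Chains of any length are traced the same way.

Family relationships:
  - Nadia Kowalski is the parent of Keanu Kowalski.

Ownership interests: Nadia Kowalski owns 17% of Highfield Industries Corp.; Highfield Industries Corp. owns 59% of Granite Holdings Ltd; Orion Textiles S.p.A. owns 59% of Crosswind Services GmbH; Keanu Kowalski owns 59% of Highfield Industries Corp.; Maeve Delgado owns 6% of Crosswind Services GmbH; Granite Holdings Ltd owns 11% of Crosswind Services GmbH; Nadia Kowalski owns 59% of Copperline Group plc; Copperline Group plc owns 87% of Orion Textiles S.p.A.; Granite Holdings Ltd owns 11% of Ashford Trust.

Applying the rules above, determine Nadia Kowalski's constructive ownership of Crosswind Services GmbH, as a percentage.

By parent–child attribution (R2), Nadia Kowalski is treated as also owning Keanu Kowalski's interest in Highfield Industries Corp, giving 17% + 59% = 76%.
Chain via Highfield Industries Corp. → Granite Holdings Ltd (R3): 76% × 59% × 11% = 4.9324% of Crosswind Services GmbH.
Chain via Copperline Group plc → Orion Textiles S.p.A. (R3): 59% × 87% × 59% = 30.2847% of Crosswind Services GmbH.
Aggregating (R1): 4.9324% + 30.2847% = 35.2171%.

35.2171%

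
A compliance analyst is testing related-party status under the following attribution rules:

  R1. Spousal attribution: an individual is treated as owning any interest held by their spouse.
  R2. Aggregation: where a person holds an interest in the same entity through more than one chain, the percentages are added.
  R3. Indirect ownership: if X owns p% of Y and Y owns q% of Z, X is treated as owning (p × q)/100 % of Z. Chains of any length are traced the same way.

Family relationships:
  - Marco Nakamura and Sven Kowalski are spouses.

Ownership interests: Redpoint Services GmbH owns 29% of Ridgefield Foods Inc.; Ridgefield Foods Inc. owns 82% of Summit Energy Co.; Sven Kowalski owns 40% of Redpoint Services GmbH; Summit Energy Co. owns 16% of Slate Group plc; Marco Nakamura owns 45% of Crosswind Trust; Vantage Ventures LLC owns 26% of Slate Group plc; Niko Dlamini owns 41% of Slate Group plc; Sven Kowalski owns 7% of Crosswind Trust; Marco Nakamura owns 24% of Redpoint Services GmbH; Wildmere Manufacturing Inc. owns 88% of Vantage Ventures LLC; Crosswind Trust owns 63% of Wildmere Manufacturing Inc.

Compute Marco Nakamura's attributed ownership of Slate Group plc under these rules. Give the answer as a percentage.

By spousal attribution (R1), Marco Nakamura is treated as also owning Sven Kowalski's interest in Redpoint Services GmbH, giving 24% + 40% = 64%.
By spousal attribution (R1), Marco Nakamura is treated as also owning Sven Kowalski's interest in Crosswind Trust, giving 45% + 7% = 52%.
Chain via Redpoint Services GmbH → Ridgefield Foods Inc. → Summit Energy Co. (R3): 64% × 29% × 82% × 16% = 2.435072% of Slate Group plc.
Chain via Crosswind Trust → Wildmere Manufacturing Inc. → Vantage Ventures LLC (R3): 52% × 63% × 88% × 26% = 7.495488% of Slate Group plc.
Aggregating (R2): 2.435072% + 7.495488% = 9.93056%.

9.93056%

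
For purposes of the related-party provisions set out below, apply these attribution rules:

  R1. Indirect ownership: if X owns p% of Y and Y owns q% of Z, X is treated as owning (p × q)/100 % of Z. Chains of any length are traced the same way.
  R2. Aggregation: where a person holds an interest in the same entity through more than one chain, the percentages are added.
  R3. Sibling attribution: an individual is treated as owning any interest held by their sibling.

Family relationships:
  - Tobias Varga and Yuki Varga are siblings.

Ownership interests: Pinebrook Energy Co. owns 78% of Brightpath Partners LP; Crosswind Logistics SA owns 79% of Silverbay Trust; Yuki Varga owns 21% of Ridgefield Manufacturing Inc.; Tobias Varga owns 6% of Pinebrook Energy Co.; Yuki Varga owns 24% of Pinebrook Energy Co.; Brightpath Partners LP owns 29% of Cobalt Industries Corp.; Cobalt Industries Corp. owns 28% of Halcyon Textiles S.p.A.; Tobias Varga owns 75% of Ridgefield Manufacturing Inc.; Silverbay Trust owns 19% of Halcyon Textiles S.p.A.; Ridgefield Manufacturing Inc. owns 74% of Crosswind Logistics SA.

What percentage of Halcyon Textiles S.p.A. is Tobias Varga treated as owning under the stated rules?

By sibling attribution (R3), Tobias Varga is treated as also owning Yuki Varga's interest in Pinebrook Energy Co, giving 6% + 24% = 30%.
By sibling attribution (R3), Tobias Varga is treated as also owning Yuki Varga's interest in Ridgefield Manufacturing Inc, giving 75% + 21% = 96%.
Chain via Pinebrook Energy Co. → Brightpath Partners LP → Cobalt Industries Corp. (R1): 30% × 78% × 29% × 28% = 1.90008% of Halcyon Textiles S.p.A.
Chain via Ridgefield Manufacturing Inc. → Crosswind Logistics SA → Silverbay Trust (R1): 96% × 74% × 79% × 19% = 10.663104% of Halcyon Textiles S.p.A.
Aggregating (R2): 1.90008% + 10.663104% = 12.563184%.

12.563184%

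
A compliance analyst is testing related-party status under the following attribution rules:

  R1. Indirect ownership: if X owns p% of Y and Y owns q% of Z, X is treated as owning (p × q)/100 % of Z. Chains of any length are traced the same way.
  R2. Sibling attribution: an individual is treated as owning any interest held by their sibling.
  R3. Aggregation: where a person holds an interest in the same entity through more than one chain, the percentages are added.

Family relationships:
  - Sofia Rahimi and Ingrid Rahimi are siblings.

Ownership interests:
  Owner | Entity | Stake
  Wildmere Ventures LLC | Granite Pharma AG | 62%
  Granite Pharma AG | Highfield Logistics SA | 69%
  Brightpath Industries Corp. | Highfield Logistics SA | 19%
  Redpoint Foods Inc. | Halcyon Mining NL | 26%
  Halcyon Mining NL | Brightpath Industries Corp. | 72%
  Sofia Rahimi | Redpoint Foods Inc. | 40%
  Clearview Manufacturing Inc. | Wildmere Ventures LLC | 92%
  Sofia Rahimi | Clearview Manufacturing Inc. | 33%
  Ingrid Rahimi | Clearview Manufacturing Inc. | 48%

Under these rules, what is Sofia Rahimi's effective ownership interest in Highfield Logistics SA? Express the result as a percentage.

By sibling attribution (R2), Sofia Rahimi is treated as also owning Ingrid Rahimi's interest in Clearview Manufacturing Inc, giving 33% + 48% = 81%.
Chain via Clearview Manufacturing Inc. → Wildmere Ventures LLC → Granite Pharma AG (R1): 81% × 92% × 62% × 69% = 31.879656% of Highfield Logistics SA.
Chain via Redpoint Foods Inc. → Halcyon Mining NL → Brightpath Industries Corp. (R1): 40% × 26% × 72% × 19% = 1.42272% of Highfield Logistics SA.
Aggregating (R3): 31.879656% + 1.42272% = 33.302376%.

33.302376%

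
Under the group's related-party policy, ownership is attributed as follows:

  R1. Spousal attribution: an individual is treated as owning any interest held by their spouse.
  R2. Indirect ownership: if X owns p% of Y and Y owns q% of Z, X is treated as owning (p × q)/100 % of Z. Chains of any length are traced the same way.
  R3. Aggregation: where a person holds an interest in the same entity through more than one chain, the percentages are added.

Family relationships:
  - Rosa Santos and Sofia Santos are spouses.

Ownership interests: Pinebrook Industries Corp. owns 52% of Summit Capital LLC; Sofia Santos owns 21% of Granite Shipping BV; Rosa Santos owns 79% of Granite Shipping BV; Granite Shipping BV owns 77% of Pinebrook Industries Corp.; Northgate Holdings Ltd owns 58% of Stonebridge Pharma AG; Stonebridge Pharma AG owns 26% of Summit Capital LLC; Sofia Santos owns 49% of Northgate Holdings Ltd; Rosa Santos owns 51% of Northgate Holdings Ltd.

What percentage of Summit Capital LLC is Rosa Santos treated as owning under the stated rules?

55.12%

By spousal attribution (R1), Rosa Santos is treated as also owning Sofia Santos's interest in Northgate Holdings Ltd, giving 51% + 49% = 100%.
By spousal attribution (R1), Rosa Santos is treated as also owning Sofia Santos's interest in Granite Shipping BV, giving 79% + 21% = 100%.
Chain via Northgate Holdings Ltd → Stonebridge Pharma AG (R2): 100% × 58% × 26% = 15.08% of Summit Capital LLC.
Chain via Granite Shipping BV → Pinebrook Industries Corp. (R2): 100% × 77% × 52% = 40.04% of Summit Capital LLC.
Aggregating (R3): 15.08% + 40.04% = 55.12%.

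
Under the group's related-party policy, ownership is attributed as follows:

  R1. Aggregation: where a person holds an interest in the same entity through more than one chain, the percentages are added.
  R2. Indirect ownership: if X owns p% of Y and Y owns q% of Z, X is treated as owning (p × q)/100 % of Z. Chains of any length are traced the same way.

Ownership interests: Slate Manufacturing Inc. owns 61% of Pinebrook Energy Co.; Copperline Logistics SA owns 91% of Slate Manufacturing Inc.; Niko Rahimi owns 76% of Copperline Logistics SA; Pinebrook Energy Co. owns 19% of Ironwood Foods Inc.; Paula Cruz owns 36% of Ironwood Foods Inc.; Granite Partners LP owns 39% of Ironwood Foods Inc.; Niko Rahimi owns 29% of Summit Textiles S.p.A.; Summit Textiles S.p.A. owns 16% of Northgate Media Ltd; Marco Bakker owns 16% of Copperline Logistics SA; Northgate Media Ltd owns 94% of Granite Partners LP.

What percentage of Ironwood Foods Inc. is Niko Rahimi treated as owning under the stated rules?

9.716668%

Chain via Summit Textiles S.p.A. → Northgate Media Ltd → Granite Partners LP (R2): 29% × 16% × 94% × 39% = 1.701024% of Ironwood Foods Inc.
Chain via Copperline Logistics SA → Slate Manufacturing Inc. → Pinebrook Energy Co. (R2): 76% × 91% × 61% × 19% = 8.015644% of Ironwood Foods Inc.
Aggregating (R1): 1.701024% + 8.015644% = 9.716668%.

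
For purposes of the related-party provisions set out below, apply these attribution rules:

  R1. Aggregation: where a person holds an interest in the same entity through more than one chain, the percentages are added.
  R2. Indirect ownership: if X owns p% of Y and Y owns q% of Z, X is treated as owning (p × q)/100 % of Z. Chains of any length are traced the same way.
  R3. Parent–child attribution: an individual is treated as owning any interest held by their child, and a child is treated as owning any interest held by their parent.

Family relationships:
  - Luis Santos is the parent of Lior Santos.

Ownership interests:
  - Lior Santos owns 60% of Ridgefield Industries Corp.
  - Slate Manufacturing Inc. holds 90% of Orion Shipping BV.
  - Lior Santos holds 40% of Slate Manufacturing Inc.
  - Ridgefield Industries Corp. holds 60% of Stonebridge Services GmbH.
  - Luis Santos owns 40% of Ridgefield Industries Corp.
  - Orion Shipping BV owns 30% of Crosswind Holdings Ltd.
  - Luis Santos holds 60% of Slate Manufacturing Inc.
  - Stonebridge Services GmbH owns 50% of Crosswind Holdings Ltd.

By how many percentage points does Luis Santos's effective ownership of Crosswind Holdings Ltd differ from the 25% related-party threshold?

By parent–child attribution (R3), Luis Santos is treated as also owning Lior Santos's interest in Slate Manufacturing Inc, giving 60% + 40% = 100%.
By parent–child attribution (R3), Luis Santos is treated as also owning Lior Santos's interest in Ridgefield Industries Corp, giving 40% + 60% = 100%.
Chain via Slate Manufacturing Inc. → Orion Shipping BV (R2): 100% × 90% × 30% = 27% of Crosswind Holdings Ltd.
Chain via Ridgefield Industries Corp. → Stonebridge Services GmbH (R2): 100% × 60% × 50% = 30% of Crosswind Holdings Ltd.
Aggregating (R1): 27% + 30% = 57%.
57% exceeds the 25% threshold by 32 percentage points.

32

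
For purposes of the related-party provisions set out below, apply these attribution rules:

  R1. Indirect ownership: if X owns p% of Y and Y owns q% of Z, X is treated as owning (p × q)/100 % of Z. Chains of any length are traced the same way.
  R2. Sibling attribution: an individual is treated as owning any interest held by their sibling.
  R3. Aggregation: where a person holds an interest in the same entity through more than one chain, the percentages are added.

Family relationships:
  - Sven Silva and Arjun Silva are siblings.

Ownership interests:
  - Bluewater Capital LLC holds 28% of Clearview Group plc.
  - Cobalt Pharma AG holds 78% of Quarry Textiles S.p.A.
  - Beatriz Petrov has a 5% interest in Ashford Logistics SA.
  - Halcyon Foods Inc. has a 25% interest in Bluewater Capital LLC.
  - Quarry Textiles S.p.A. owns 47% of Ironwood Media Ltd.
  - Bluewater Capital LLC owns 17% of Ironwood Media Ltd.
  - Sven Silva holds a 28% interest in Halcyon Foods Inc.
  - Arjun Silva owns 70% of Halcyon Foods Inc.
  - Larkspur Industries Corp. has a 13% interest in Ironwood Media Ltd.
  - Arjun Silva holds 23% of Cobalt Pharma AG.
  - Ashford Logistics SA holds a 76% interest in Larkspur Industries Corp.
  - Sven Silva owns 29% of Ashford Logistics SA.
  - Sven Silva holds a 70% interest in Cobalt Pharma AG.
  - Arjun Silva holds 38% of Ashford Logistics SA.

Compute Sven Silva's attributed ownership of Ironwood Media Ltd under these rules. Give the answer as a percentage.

44.8784%

By sibling attribution (R2), Sven Silva is treated as also owning Arjun Silva's interest in Halcyon Foods Inc, giving 28% + 70% = 98%.
By sibling attribution (R2), Sven Silva is treated as also owning Arjun Silva's interest in Ashford Logistics SA, giving 29% + 38% = 67%.
By sibling attribution (R2), Sven Silva is treated as also owning Arjun Silva's interest in Cobalt Pharma AG, giving 70% + 23% = 93%.
Chain via Halcyon Foods Inc. → Bluewater Capital LLC (R1): 98% × 25% × 17% = 4.165% of Ironwood Media Ltd.
Chain via Ashford Logistics SA → Larkspur Industries Corp. (R1): 67% × 76% × 13% = 6.6196% of Ironwood Media Ltd.
Chain via Cobalt Pharma AG → Quarry Textiles S.p.A. (R1): 93% × 78% × 47% = 34.0938% of Ironwood Media Ltd.
Aggregating (R3): 4.165% + 6.6196% + 34.0938% = 44.8784%.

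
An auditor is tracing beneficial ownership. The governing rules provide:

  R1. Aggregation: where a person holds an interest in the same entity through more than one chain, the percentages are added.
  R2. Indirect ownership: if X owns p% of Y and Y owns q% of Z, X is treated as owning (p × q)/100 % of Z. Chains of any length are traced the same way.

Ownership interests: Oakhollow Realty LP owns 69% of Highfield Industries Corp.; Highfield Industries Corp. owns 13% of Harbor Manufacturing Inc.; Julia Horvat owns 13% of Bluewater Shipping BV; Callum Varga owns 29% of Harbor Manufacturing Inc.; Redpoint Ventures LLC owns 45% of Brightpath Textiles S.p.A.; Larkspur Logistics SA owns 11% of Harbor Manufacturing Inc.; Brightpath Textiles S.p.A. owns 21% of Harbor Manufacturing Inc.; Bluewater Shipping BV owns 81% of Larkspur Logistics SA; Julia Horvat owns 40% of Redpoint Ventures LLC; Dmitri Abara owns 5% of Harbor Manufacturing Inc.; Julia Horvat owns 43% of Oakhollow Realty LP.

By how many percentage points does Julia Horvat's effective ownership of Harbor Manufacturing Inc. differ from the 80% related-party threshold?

71.2046

Chain via Redpoint Ventures LLC → Brightpath Textiles S.p.A. (R2): 40% × 45% × 21% = 3.78% of Harbor Manufacturing Inc.
Chain via Bluewater Shipping BV → Larkspur Logistics SA (R2): 13% × 81% × 11% = 1.1583% of Harbor Manufacturing Inc.
Chain via Oakhollow Realty LP → Highfield Industries Corp. (R2): 43% × 69% × 13% = 3.8571% of Harbor Manufacturing Inc.
Aggregating (R1): 3.78% + 1.1583% + 3.8571% = 8.7954%.
8.7954% falls short of the 80% threshold by 71.2046 percentage points.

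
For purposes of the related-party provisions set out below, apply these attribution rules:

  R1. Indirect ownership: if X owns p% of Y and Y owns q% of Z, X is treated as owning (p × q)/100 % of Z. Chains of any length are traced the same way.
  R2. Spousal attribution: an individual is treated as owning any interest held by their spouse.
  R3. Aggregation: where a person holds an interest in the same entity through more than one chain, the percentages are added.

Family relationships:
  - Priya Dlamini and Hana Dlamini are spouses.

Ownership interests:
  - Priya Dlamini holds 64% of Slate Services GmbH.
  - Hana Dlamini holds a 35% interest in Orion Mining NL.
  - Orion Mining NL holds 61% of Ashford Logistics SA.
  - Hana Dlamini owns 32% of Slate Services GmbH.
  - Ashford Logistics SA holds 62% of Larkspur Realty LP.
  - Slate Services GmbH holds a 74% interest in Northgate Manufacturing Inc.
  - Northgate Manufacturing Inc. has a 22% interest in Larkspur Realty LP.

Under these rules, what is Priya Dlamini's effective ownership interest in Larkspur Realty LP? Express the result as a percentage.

28.8658%

By spousal attribution (R2), Priya Dlamini is treated as also owning Hana Dlamini's interest in Slate Services GmbH, giving 64% + 32% = 96%.
By spousal attribution (R2), Priya Dlamini is treated as owning Hana Dlamini's 35% interest in Orion Mining NL.
Chain via Slate Services GmbH → Northgate Manufacturing Inc. (R1): 96% × 74% × 22% = 15.6288% of Larkspur Realty LP.
Chain via Orion Mining NL → Ashford Logistics SA (R1): 35% × 61% × 62% = 13.237% of Larkspur Realty LP.
Aggregating (R3): 15.6288% + 13.237% = 28.8658%.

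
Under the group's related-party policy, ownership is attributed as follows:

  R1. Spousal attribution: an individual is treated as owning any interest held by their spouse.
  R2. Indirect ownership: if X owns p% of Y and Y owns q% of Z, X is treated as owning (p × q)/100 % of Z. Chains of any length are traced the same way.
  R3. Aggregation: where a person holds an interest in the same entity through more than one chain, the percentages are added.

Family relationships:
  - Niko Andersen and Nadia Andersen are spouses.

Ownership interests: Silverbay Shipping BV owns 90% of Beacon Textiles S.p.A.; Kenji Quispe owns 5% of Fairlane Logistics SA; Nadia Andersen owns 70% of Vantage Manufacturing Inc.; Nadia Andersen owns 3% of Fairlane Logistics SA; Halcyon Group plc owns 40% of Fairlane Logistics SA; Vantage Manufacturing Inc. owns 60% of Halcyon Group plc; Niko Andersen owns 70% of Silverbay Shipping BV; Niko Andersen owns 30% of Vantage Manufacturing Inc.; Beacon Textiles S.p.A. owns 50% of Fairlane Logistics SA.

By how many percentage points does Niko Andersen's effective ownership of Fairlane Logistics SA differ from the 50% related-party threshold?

By spousal attribution (R1), Niko Andersen is treated as also owning Nadia Andersen's interest in Vantage Manufacturing Inc, giving 30% + 70% = 100%.
By spousal attribution (R1), Niko Andersen is treated as owning Nadia Andersen's 3% interest in Fairlane Logistics SA.
Chain via Silverbay Shipping BV → Beacon Textiles S.p.A. (R2): 70% × 90% × 50% = 31.5% of Fairlane Logistics SA.
Chain via Vantage Manufacturing Inc. → Halcyon Group plc (R2): 100% × 60% × 40% = 24% of Fairlane Logistics SA.
Direct interest in Fairlane Logistics SA: 3%.
Aggregating (R3): 31.5% + 24% + 3% = 58.5%.
58.5% exceeds the 50% threshold by 8.5 percentage points.

8.5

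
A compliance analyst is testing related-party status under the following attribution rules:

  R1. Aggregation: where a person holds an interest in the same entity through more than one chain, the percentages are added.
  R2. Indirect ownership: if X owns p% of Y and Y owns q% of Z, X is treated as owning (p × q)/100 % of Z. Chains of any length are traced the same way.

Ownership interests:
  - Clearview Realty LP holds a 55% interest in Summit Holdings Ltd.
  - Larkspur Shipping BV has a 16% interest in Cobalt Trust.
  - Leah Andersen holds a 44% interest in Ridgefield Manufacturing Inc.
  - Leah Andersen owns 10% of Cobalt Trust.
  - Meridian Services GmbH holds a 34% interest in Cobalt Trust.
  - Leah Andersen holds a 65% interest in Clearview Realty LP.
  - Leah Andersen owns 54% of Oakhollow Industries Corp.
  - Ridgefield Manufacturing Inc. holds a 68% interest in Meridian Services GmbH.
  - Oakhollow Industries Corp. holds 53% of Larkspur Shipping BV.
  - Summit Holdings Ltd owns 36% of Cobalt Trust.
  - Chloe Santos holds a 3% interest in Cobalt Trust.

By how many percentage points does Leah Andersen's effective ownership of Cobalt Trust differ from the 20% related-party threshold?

17.622

Chain via Oakhollow Industries Corp. → Larkspur Shipping BV (R2): 54% × 53% × 16% = 4.5792% of Cobalt Trust.
Chain via Ridgefield Manufacturing Inc. → Meridian Services GmbH (R2): 44% × 68% × 34% = 10.1728% of Cobalt Trust.
Chain via Clearview Realty LP → Summit Holdings Ltd (R2): 65% × 55% × 36% = 12.87% of Cobalt Trust.
Direct interest in Cobalt Trust: 10%.
Aggregating (R1): 4.5792% + 10.1728% + 12.87% + 10% = 37.622%.
37.622% exceeds the 20% threshold by 17.622 percentage points.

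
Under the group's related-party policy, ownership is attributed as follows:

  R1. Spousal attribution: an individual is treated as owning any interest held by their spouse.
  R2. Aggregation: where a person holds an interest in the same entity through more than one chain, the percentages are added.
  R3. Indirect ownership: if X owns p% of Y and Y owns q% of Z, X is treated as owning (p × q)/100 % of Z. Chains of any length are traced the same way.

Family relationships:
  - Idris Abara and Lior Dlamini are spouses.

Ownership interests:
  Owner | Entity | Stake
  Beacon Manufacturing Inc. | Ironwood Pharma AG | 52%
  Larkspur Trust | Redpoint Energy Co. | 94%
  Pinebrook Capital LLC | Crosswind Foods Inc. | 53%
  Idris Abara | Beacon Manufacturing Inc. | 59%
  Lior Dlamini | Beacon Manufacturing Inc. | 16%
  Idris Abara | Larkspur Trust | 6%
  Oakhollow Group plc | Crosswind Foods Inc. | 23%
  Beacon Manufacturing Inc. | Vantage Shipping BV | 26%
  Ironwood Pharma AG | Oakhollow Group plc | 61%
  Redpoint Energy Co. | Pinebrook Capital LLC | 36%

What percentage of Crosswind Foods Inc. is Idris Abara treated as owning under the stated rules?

6.547812%

By spousal attribution (R1), Idris Abara is treated as also owning Lior Dlamini's interest in Beacon Manufacturing Inc, giving 59% + 16% = 75%.
Chain via Larkspur Trust → Redpoint Energy Co. → Pinebrook Capital LLC (R3): 6% × 94% × 36% × 53% = 1.076112% of Crosswind Foods Inc.
Chain via Beacon Manufacturing Inc. → Ironwood Pharma AG → Oakhollow Group plc (R3): 75% × 52% × 61% × 23% = 5.4717% of Crosswind Foods Inc.
Aggregating (R2): 1.076112% + 5.4717% = 6.547812%.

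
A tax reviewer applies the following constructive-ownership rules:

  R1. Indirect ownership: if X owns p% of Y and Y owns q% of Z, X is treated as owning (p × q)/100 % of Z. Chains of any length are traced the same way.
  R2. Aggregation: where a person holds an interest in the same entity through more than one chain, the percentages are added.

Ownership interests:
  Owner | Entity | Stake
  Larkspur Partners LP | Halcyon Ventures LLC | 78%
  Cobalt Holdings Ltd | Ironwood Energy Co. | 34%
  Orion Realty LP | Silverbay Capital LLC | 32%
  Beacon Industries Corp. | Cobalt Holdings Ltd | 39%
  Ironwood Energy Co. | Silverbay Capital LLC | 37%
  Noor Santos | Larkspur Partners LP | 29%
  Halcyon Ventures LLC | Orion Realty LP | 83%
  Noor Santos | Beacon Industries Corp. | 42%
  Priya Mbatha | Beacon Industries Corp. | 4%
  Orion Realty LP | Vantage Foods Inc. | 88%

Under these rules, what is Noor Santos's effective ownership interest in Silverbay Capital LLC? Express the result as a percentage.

Chain via Beacon Industries Corp. → Cobalt Holdings Ltd → Ironwood Energy Co. (R1): 42% × 39% × 34% × 37% = 2.060604% of Silverbay Capital LLC.
Chain via Larkspur Partners LP → Halcyon Ventures LLC → Orion Realty LP (R1): 29% × 78% × 83% × 32% = 6.007872% of Silverbay Capital LLC.
Aggregating (R2): 2.060604% + 6.007872% = 8.068476%.

8.068476%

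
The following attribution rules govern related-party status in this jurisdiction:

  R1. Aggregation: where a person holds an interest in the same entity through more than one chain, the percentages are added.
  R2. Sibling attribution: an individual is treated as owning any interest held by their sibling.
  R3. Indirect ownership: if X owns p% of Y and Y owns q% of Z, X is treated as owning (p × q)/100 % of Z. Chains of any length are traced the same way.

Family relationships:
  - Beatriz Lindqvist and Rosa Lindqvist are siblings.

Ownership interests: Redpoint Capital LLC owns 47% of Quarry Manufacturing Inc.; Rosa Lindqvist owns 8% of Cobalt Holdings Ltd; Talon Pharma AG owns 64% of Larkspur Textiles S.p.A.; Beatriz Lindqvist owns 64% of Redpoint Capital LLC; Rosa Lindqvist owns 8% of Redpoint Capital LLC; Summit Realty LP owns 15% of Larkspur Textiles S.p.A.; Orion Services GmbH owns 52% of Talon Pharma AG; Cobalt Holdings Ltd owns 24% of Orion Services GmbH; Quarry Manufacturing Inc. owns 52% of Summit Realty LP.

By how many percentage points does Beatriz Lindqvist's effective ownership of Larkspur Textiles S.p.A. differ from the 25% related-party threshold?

By sibling attribution (R2), Beatriz Lindqvist is treated as also owning Rosa Lindqvist's interest in Redpoint Capital LLC, giving 64% + 8% = 72%.
By sibling attribution (R2), Beatriz Lindqvist is treated as owning Rosa Lindqvist's 8% interest in Cobalt Holdings Ltd.
Chain via Redpoint Capital LLC → Quarry Manufacturing Inc. → Summit Realty LP (R3): 72% × 47% × 52% × 15% = 2.63952% of Larkspur Textiles S.p.A.
Chain via Cobalt Holdings Ltd → Orion Services GmbH → Talon Pharma AG (R3): 8% × 24% × 52% × 64% = 0.638976% of Larkspur Textiles S.p.A.
Aggregating (R1): 2.63952% + 0.638976% = 3.278496%.
3.278496% falls short of the 25% threshold by 21.721504 percentage points.

21.721504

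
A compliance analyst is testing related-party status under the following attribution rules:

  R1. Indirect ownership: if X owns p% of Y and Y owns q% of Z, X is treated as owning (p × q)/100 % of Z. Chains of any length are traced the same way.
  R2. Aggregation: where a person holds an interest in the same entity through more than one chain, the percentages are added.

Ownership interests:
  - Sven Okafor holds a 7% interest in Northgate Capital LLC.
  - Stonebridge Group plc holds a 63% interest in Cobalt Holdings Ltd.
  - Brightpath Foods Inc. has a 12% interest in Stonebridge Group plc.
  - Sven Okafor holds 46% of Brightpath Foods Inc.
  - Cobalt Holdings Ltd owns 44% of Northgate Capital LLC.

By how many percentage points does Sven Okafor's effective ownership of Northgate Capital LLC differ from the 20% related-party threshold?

Chain via Brightpath Foods Inc. → Stonebridge Group plc → Cobalt Holdings Ltd (R1): 46% × 12% × 63% × 44% = 1.530144% of Northgate Capital LLC.
Direct interest in Northgate Capital LLC: 7%.
Aggregating (R2): 1.530144% + 7% = 8.530144%.
8.530144% falls short of the 20% threshold by 11.469856 percentage points.

11.469856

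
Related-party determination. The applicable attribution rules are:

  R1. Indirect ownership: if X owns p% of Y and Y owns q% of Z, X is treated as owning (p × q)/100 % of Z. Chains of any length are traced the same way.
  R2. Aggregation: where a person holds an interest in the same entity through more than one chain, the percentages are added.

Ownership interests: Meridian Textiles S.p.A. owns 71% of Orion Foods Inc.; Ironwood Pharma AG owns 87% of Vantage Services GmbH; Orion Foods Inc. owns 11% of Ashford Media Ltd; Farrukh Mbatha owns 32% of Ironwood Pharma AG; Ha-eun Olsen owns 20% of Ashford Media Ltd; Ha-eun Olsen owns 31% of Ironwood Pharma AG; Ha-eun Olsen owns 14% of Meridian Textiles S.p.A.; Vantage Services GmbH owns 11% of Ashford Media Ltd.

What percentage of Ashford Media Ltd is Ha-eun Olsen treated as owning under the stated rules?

24.0601%

Chain via Meridian Textiles S.p.A. → Orion Foods Inc. (R1): 14% × 71% × 11% = 1.0934% of Ashford Media Ltd.
Chain via Ironwood Pharma AG → Vantage Services GmbH (R1): 31% × 87% × 11% = 2.9667% of Ashford Media Ltd.
Direct interest in Ashford Media Ltd: 20%.
Aggregating (R2): 1.0934% + 2.9667% + 20% = 24.0601%.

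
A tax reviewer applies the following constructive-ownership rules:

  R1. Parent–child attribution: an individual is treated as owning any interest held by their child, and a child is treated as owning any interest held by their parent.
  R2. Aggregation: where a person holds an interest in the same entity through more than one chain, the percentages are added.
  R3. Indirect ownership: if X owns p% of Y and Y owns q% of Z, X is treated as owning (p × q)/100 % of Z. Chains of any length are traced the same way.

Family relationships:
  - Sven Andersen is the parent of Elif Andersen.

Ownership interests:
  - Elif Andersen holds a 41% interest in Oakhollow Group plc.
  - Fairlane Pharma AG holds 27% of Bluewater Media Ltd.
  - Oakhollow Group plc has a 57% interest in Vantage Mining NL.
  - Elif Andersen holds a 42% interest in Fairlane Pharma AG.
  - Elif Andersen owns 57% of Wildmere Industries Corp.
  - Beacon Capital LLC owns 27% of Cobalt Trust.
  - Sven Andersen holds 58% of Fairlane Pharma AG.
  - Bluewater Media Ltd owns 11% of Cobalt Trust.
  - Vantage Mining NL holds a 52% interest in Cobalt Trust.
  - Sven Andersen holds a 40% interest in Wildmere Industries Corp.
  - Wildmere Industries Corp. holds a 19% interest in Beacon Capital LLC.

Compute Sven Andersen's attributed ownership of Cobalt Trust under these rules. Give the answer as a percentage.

20.0985%

By parent–child attribution (R1), Sven Andersen is treated as also owning Elif Andersen's interest in Fairlane Pharma AG, giving 58% + 42% = 100%.
By parent–child attribution (R1), Sven Andersen is treated as also owning Elif Andersen's interest in Wildmere Industries Corp, giving 40% + 57% = 97%.
By parent–child attribution (R1), Sven Andersen is treated as owning Elif Andersen's 41% interest in Oakhollow Group plc.
Chain via Fairlane Pharma AG → Bluewater Media Ltd (R3): 100% × 27% × 11% = 2.97% of Cobalt Trust.
Chain via Wildmere Industries Corp. → Beacon Capital LLC (R3): 97% × 19% × 27% = 4.9761% of Cobalt Trust.
Chain via Oakhollow Group plc → Vantage Mining NL (R3): 41% × 57% × 52% = 12.1524% of Cobalt Trust.
Aggregating (R2): 2.97% + 4.9761% + 12.1524% = 20.0985%.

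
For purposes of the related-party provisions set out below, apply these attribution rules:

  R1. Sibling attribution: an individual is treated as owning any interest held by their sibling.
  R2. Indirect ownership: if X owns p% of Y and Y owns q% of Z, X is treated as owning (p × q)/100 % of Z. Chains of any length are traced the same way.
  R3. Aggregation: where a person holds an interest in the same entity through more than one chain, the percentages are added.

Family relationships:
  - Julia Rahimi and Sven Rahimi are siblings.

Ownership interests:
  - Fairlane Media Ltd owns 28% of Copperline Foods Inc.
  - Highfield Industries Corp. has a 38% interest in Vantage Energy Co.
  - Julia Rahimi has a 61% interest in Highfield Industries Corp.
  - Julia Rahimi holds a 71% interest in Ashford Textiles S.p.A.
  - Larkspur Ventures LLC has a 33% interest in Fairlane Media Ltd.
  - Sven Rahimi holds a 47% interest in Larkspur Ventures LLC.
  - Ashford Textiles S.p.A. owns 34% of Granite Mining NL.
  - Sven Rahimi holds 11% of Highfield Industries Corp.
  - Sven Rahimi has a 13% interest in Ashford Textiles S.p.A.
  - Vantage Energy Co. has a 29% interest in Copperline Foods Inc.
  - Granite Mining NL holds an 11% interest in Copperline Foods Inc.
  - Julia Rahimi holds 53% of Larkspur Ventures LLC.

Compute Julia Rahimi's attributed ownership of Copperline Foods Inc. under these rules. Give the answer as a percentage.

20.316%

By sibling attribution (R1), Julia Rahimi is treated as also owning Sven Rahimi's interest in Ashford Textiles S.p.A, giving 71% + 13% = 84%.
By sibling attribution (R1), Julia Rahimi is treated as also owning Sven Rahimi's interest in Highfield Industries Corp, giving 61% + 11% = 72%.
By sibling attribution (R1), Julia Rahimi is treated as also owning Sven Rahimi's interest in Larkspur Ventures LLC, giving 53% + 47% = 100%.
Chain via Ashford Textiles S.p.A. → Granite Mining NL (R2): 84% × 34% × 11% = 3.1416% of Copperline Foods Inc.
Chain via Highfield Industries Corp. → Vantage Energy Co. (R2): 72% × 38% × 29% = 7.9344% of Copperline Foods Inc.
Chain via Larkspur Ventures LLC → Fairlane Media Ltd (R2): 100% × 33% × 28% = 9.24% of Copperline Foods Inc.
Aggregating (R3): 3.1416% + 7.9344% + 9.24% = 20.316%.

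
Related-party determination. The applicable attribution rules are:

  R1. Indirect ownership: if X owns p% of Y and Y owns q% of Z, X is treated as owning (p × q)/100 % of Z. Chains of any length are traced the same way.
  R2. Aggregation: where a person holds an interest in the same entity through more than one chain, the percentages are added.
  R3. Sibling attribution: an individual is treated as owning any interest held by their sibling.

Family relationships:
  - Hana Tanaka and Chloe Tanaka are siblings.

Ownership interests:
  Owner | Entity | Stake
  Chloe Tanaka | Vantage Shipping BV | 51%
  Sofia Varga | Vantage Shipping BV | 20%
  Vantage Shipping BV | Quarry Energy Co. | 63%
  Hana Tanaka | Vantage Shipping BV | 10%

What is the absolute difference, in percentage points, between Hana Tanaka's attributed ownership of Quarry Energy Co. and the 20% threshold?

18.43

By sibling attribution (R3), Hana Tanaka is treated as also owning Chloe Tanaka's interest in Vantage Shipping BV, giving 10% + 51% = 61%.
Chain via Vantage Shipping BV (R1): 61% × 63% = 38.43% of Quarry Energy Co.
38.43% exceeds the 20% threshold by 18.43 percentage points.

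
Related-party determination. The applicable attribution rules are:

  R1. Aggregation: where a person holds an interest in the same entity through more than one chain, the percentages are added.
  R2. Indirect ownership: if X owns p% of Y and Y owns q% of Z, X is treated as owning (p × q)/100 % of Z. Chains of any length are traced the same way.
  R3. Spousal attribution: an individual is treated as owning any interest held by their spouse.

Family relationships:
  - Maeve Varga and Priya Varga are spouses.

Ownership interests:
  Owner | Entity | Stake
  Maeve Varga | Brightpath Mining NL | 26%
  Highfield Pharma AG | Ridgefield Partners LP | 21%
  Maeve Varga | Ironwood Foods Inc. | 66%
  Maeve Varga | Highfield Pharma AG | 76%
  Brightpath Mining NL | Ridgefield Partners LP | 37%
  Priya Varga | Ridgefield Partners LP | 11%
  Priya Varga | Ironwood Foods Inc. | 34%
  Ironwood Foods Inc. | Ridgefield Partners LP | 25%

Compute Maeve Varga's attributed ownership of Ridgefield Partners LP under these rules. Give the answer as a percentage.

By spousal attribution (R3), Maeve Varga is treated as also owning Priya Varga's interest in Ironwood Foods Inc, giving 66% + 34% = 100%.
By spousal attribution (R3), Maeve Varga is treated as owning Priya Varga's 11% interest in Ridgefield Partners LP.
Chain via Ironwood Foods Inc. (R2): 100% × 25% = 25% of Ridgefield Partners LP.
Chain via Highfield Pharma AG (R2): 76% × 21% = 15.96% of Ridgefield Partners LP.
Chain via Brightpath Mining NL (R2): 26% × 37% = 9.62% of Ridgefield Partners LP.
Direct interest in Ridgefield Partners LP: 11%.
Aggregating (R1): 25% + 15.96% + 9.62% + 11% = 61.58%.

61.58%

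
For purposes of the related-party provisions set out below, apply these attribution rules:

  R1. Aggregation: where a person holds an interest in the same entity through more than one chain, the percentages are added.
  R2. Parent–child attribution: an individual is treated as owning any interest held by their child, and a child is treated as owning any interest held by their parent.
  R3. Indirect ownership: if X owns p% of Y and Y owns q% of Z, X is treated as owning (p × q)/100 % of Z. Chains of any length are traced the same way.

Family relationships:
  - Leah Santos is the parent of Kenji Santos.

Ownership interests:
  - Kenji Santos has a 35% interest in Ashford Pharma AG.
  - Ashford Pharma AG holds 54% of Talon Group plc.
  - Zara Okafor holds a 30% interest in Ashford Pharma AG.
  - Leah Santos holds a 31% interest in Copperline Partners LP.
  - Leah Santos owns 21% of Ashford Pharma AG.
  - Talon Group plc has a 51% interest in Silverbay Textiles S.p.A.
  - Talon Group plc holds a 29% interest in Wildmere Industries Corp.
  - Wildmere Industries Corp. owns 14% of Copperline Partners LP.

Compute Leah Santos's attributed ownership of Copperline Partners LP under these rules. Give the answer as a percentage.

By parent–child attribution (R2), Leah Santos is treated as also owning Kenji Santos's interest in Ashford Pharma AG, giving 21% + 35% = 56%.
Chain via Ashford Pharma AG → Talon Group plc → Wildmere Industries Corp. (R3): 56% × 54% × 29% × 14% = 1.227744% of Copperline Partners LP.
Direct interest in Copperline Partners LP: 31%.
Aggregating (R1): 1.227744% + 31% = 32.227744%.

32.227744%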